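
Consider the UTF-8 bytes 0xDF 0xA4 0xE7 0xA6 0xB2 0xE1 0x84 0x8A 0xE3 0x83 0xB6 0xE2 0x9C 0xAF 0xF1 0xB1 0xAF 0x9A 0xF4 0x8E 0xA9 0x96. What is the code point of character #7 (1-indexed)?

Offset 0: leading byte 0xDF = 11011111 → 2-byte char #1 = DF A4.
Offset 2: leading byte 0xE7 = 11100111 → 3-byte char #2 = E7 A6 B2.
Offset 5: leading byte 0xE1 = 11100001 → 3-byte char #3 = E1 84 8A.
Offset 8: leading byte 0xE3 = 11100011 → 3-byte char #4 = E3 83 B6.
Offset 11: leading byte 0xE2 = 11100010 → 3-byte char #5 = E2 9C AF.
Offset 14: leading byte 0xF1 = 11110001 → 4-byte char #6 = F1 B1 AF 9A.
Offset 18: leading byte 0xF4 = 11110100 → 4-byte char #7 = F4 8E A9 96.
Leading byte 0xF4 = 11110100 matches 11110xxx → 4-byte sequence.
Byte 1: 0xF4 = 11110100, payload 100 (3 bits).
Byte 2: 0x8E = 10001110 (10xxxxxx ✓), payload 001110.
Byte 3: 0xA9 = 10101001 (10xxxxxx ✓), payload 101001.
Byte 4: 0x96 = 10010110 (10xxxxxx ✓), payload 010110.
Concatenate: 100001110101001010110 = 0x10EA56 (21 bits → U+10EA56).

U+10EA56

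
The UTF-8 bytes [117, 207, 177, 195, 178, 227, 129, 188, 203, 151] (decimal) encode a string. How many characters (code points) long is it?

5

Byte at offset 0: 0x75 = 01110101 → 1-byte char (#1). Advance 1.
Byte at offset 1: 0xCF = 11001111 → 2-byte char (#2). Advance 2.
Byte at offset 3: 0xC3 = 11000011 → 2-byte char (#3). Advance 2.
Byte at offset 5: 0xE3 = 11100011 → 3-byte char (#4). Advance 3.
Byte at offset 8: 0xCB = 11001011 → 2-byte char (#5). Advance 2.
Reached end at offset 10 after 5 code points.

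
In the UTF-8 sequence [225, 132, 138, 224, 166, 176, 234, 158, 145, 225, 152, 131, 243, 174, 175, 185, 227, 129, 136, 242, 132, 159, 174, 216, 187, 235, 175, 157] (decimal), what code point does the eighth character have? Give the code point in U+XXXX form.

U+063B

Offset 0: leading byte 0xE1 = 11100001 → 3-byte char #1 = E1 84 8A.
Offset 3: leading byte 0xE0 = 11100000 → 3-byte char #2 = E0 A6 B0.
Offset 6: leading byte 0xEA = 11101010 → 3-byte char #3 = EA 9E 91.
Offset 9: leading byte 0xE1 = 11100001 → 3-byte char #4 = E1 98 83.
Offset 12: leading byte 0xF3 = 11110011 → 4-byte char #5 = F3 AE AF B9.
Offset 16: leading byte 0xE3 = 11100011 → 3-byte char #6 = E3 81 88.
Offset 19: leading byte 0xF2 = 11110010 → 4-byte char #7 = F2 84 9F AE.
Offset 23: leading byte 0xD8 = 11011000 → 2-byte char #8 = D8 BB.
Leading byte 0xD8 = 11011000 matches 110xxxxx → 2-byte sequence.
Byte 1: 0xD8 = 11011000, payload 11000 (5 bits).
Byte 2: 0xBB = 10111011 (10xxxxxx ✓), payload 111011.
Concatenate: 11000111011 = 0x63B (11 bits → U+063B).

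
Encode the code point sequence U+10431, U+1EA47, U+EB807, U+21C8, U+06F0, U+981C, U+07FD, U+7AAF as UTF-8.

F0 90 90 B1 F0 9E A9 87 F3 AB A0 87 E2 87 88 DB B0 E9 A0 9C DF BD E7 AA AF

U+10431: 4-byte form → F0 90 90 B1.
U+1EA47: 4-byte form → F0 9E A9 87.
U+EB807: 4-byte form → F3 AB A0 87.
U+21C8: 3-byte form → E2 87 88.
U+06F0: 2-byte form → DB B0.
U+981C: 3-byte form → E9 A0 9C.
U+07FD: 2-byte form → DF BD.
U+7AAF: 3-byte form → E7 AA AF.
Concatenated (25 bytes): F0 90 90 B1 F0 9E A9 87 F3 AB A0 87 E2 87 88 DB B0 E9 A0 9C DF BD E7 AA AF.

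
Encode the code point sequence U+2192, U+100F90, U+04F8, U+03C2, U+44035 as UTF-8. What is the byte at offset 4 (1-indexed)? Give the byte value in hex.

0xF4

1-indexed offset 4 is 0-indexed offset 3.
U+2192 → 3-byte form E2 86 92 at offsets 0–2.
U+100F90 → 4-byte form F4 80 BE 90 at offsets 3–6.
Offset 3 falls in char 2's range; it's byte 1 of F4 80 BE 90 = 0xF4.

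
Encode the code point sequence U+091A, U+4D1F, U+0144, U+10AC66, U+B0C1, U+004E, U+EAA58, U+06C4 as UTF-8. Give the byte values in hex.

U+091A: 3-byte form → E0 A4 9A.
U+4D1F: 3-byte form → E4 B4 9F.
U+0144: 2-byte form → C5 84.
U+10AC66: 4-byte form → F4 8A B1 A6.
U+B0C1: 3-byte form → EB 83 81.
U+004E: 1-byte form → 4E.
U+EAA58: 4-byte form → F3 AA A9 98.
U+06C4: 2-byte form → DB 84.
Concatenated (22 bytes): E0 A4 9A E4 B4 9F C5 84 F4 8A B1 A6 EB 83 81 4E F3 AA A9 98 DB 84.

E0 A4 9A E4 B4 9F C5 84 F4 8A B1 A6 EB 83 81 4E F3 AA A9 98 DB 84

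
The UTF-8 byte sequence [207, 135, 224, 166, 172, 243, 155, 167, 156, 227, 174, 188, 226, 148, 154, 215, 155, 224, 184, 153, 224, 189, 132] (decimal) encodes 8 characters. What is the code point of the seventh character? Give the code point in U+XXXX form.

U+0E19

Offset 0: leading byte 0xCF = 11001111 → 2-byte char #1 = CF 87.
Offset 2: leading byte 0xE0 = 11100000 → 3-byte char #2 = E0 A6 AC.
Offset 5: leading byte 0xF3 = 11110011 → 4-byte char #3 = F3 9B A7 9C.
Offset 9: leading byte 0xE3 = 11100011 → 3-byte char #4 = E3 AE BC.
Offset 12: leading byte 0xE2 = 11100010 → 3-byte char #5 = E2 94 9A.
Offset 15: leading byte 0xD7 = 11010111 → 2-byte char #6 = D7 9B.
Offset 17: leading byte 0xE0 = 11100000 → 3-byte char #7 = E0 B8 99.
Leading byte 0xE0 = 11100000 matches 1110xxxx → 3-byte sequence.
Byte 1: 0xE0 = 11100000, payload 0000 (4 bits).
Byte 2: 0xB8 = 10111000 (10xxxxxx ✓), payload 111000.
Byte 3: 0x99 = 10011001 (10xxxxxx ✓), payload 011001.
Concatenate: 0000111000011001 = 0xE19 (16 bits → U+0E19).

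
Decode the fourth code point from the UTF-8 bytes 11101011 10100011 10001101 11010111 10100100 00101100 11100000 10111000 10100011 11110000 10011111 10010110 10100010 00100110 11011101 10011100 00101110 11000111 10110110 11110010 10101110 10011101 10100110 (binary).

U+0E23

Offset 0: leading byte 0xEB = 11101011 → 3-byte char #1 = EB A3 8D.
Offset 3: leading byte 0xD7 = 11010111 → 2-byte char #2 = D7 A4.
Offset 5: leading byte 0x2C = 00101100 → 1-byte char #3 = 2C.
Offset 6: leading byte 0xE0 = 11100000 → 3-byte char #4 = E0 B8 A3.
Leading byte 0xE0 = 11100000 matches 1110xxxx → 3-byte sequence.
Byte 1: 0xE0 = 11100000, payload 0000 (4 bits).
Byte 2: 0xB8 = 10111000 (10xxxxxx ✓), payload 111000.
Byte 3: 0xA3 = 10100011 (10xxxxxx ✓), payload 100011.
Concatenate: 0000111000100011 = 0xE23 (16 bits → U+0E23).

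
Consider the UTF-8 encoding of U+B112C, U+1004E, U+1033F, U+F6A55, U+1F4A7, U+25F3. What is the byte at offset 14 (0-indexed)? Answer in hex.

0xA9

U+B112C → 4-byte form F2 B1 84 AC at offsets 0–3.
U+1004E → 4-byte form F0 90 81 8E at offsets 4–7.
U+1033F → 4-byte form F0 90 8C BF at offsets 8–11.
U+F6A55 → 4-byte form F3 B6 A9 95 at offsets 12–15.
Offset 14 falls in char 4's range; it's byte 3 of F3 B6 A9 95 = 0xA9.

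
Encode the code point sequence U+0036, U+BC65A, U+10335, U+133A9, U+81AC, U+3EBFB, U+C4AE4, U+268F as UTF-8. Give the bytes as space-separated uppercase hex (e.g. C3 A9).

U+0036: 1-byte form → 36.
U+BC65A: 4-byte form → F2 BC 99 9A.
U+10335: 4-byte form → F0 90 8C B5.
U+133A9: 4-byte form → F0 93 8E A9.
U+81AC: 3-byte form → E8 86 AC.
U+3EBFB: 4-byte form → F0 BE AF BB.
U+C4AE4: 4-byte form → F3 84 AB A4.
U+268F: 3-byte form → E2 9A 8F.
Concatenated (27 bytes): 36 F2 BC 99 9A F0 90 8C B5 F0 93 8E A9 E8 86 AC F0 BE AF BB F3 84 AB A4 E2 9A 8F.

36 F2 BC 99 9A F0 90 8C B5 F0 93 8E A9 E8 86 AC F0 BE AF BB F3 84 AB A4 E2 9A 8F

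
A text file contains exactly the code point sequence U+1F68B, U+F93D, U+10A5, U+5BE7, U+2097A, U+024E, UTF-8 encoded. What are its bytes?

U+1F68B: 4-byte form → F0 9F 9A 8B.
U+F93D: 3-byte form → EF A4 BD.
U+10A5: 3-byte form → E1 82 A5.
U+5BE7: 3-byte form → E5 AF A7.
U+2097A: 4-byte form → F0 A0 A5 BA.
U+024E: 2-byte form → C9 8E.
Concatenated (19 bytes): F0 9F 9A 8B EF A4 BD E1 82 A5 E5 AF A7 F0 A0 A5 BA C9 8E.

F0 9F 9A 8B EF A4 BD E1 82 A5 E5 AF A7 F0 A0 A5 BA C9 8E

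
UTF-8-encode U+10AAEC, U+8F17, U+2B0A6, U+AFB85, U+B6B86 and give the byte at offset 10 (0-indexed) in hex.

U+10AAEC → 4-byte form F4 8A AB AC at offsets 0–3.
U+8F17 → 3-byte form E8 BC 97 at offsets 4–6.
U+2B0A6 → 4-byte form F0 AB 82 A6 at offsets 7–10.
Offset 10 falls in char 3's range; it's byte 4 of F0 AB 82 A6 = 0xA6.

0xA6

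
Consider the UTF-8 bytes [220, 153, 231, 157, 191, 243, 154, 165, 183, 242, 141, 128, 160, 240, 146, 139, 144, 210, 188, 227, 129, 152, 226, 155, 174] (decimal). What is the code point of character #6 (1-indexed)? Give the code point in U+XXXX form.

Offset 0: leading byte 0xDC = 11011100 → 2-byte char #1 = DC 99.
Offset 2: leading byte 0xE7 = 11100111 → 3-byte char #2 = E7 9D BF.
Offset 5: leading byte 0xF3 = 11110011 → 4-byte char #3 = F3 9A A5 B7.
Offset 9: leading byte 0xF2 = 11110010 → 4-byte char #4 = F2 8D 80 A0.
Offset 13: leading byte 0xF0 = 11110000 → 4-byte char #5 = F0 92 8B 90.
Offset 17: leading byte 0xD2 = 11010010 → 2-byte char #6 = D2 BC.
Leading byte 0xD2 = 11010010 matches 110xxxxx → 2-byte sequence.
Byte 1: 0xD2 = 11010010, payload 10010 (5 bits).
Byte 2: 0xBC = 10111100 (10xxxxxx ✓), payload 111100.
Concatenate: 10010111100 = 0x4BC (11 bits → U+04BC).

U+04BC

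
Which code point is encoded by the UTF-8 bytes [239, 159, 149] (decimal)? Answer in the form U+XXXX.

Leading byte 0xEF = 11101111 matches 1110xxxx → 3-byte sequence.
Byte 1: 0xEF = 11101111, payload 1111 (4 bits).
Byte 2: 0x9F = 10011111 (10xxxxxx ✓), payload 011111.
Byte 3: 0x95 = 10010101 (10xxxxxx ✓), payload 010101.
Concatenate: 1111011111010101 = 0xF7D5 (16 bits → U+F7D5).

U+F7D5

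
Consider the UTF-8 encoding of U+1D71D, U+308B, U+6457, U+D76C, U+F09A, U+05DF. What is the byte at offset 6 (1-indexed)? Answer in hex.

1-indexed offset 6 is 0-indexed offset 5.
U+1D71D → 4-byte form F0 9D 9C 9D at offsets 0–3.
U+308B → 3-byte form E3 82 8B at offsets 4–6.
Offset 5 falls in char 2's range; it's byte 2 of E3 82 8B = 0x82.

0x82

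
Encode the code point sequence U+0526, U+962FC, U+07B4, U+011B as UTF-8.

U+0526: 2-byte form → D4 A6.
U+962FC: 4-byte form → F2 96 8B BC.
U+07B4: 2-byte form → DE B4.
U+011B: 2-byte form → C4 9B.
Concatenated (10 bytes): D4 A6 F2 96 8B BC DE B4 C4 9B.

D4 A6 F2 96 8B BC DE B4 C4 9B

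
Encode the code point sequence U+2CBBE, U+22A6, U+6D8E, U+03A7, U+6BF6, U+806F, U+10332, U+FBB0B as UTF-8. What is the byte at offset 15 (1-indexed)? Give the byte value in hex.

1-indexed offset 15 is 0-indexed offset 14.
U+2CBBE → 4-byte form F0 AC AE BE at offsets 0–3.
U+22A6 → 3-byte form E2 8A A6 at offsets 4–6.
U+6D8E → 3-byte form E6 B6 8E at offsets 7–9.
U+03A7 → 2-byte form CE A7 at offsets 10–11.
U+6BF6 → 3-byte form E6 AF B6 at offsets 12–14.
Offset 14 falls in char 5's range; it's byte 3 of E6 AF B6 = 0xB6.

0xB6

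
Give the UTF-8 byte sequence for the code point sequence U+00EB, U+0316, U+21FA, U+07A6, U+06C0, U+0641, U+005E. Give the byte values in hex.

C3 AB CC 96 E2 87 BA DE A6 DB 80 D9 81 5E

U+00EB: 2-byte form → C3 AB.
U+0316: 2-byte form → CC 96.
U+21FA: 3-byte form → E2 87 BA.
U+07A6: 2-byte form → DE A6.
U+06C0: 2-byte form → DB 80.
U+0641: 2-byte form → D9 81.
U+005E: 1-byte form → 5E.
Concatenated (14 bytes): C3 AB CC 96 E2 87 BA DE A6 DB 80 D9 81 5E.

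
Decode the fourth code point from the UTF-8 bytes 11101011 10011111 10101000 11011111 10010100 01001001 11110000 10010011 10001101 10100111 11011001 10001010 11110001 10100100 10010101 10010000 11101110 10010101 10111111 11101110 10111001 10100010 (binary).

U+13367

Offset 0: leading byte 0xEB = 11101011 → 3-byte char #1 = EB 9F A8.
Offset 3: leading byte 0xDF = 11011111 → 2-byte char #2 = DF 94.
Offset 5: leading byte 0x49 = 01001001 → 1-byte char #3 = 49.
Offset 6: leading byte 0xF0 = 11110000 → 4-byte char #4 = F0 93 8D A7.
Leading byte 0xF0 = 11110000 matches 11110xxx → 4-byte sequence.
Byte 1: 0xF0 = 11110000, payload 000 (3 bits).
Byte 2: 0x93 = 10010011 (10xxxxxx ✓), payload 010011.
Byte 3: 0x8D = 10001101 (10xxxxxx ✓), payload 001101.
Byte 4: 0xA7 = 10100111 (10xxxxxx ✓), payload 100111.
Concatenate: 000010011001101100111 = 0x13367 (21 bits → U+13367).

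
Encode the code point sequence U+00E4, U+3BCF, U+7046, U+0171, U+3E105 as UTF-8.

C3 A4 E3 AF 8F E7 81 86 C5 B1 F0 BE 84 85

U+00E4: 2-byte form → C3 A4.
U+3BCF: 3-byte form → E3 AF 8F.
U+7046: 3-byte form → E7 81 86.
U+0171: 2-byte form → C5 B1.
U+3E105: 4-byte form → F0 BE 84 85.
Concatenated (14 bytes): C3 A4 E3 AF 8F E7 81 86 C5 B1 F0 BE 84 85.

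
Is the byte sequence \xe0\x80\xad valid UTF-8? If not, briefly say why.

Leading byte 0xE0 = 11100000 → 3-byte form.
Continuation bytes all match 10xxxxxx. Payload decodes to 0x2D.
But 0x2D < 0x800, the minimum for a 3-byte sequence — this is an overlong encoding.

invalid (overlong encoding)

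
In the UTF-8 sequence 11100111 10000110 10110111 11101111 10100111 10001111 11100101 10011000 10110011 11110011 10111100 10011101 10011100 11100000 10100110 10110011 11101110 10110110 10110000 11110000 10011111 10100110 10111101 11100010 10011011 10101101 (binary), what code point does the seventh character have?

U+1F9BD

Offset 0: leading byte 0xE7 = 11100111 → 3-byte char #1 = E7 86 B7.
Offset 3: leading byte 0xEF = 11101111 → 3-byte char #2 = EF A7 8F.
Offset 6: leading byte 0xE5 = 11100101 → 3-byte char #3 = E5 98 B3.
Offset 9: leading byte 0xF3 = 11110011 → 4-byte char #4 = F3 BC 9D 9C.
Offset 13: leading byte 0xE0 = 11100000 → 3-byte char #5 = E0 A6 B3.
Offset 16: leading byte 0xEE = 11101110 → 3-byte char #6 = EE B6 B0.
Offset 19: leading byte 0xF0 = 11110000 → 4-byte char #7 = F0 9F A6 BD.
Leading byte 0xF0 = 11110000 matches 11110xxx → 4-byte sequence.
Byte 1: 0xF0 = 11110000, payload 000 (3 bits).
Byte 2: 0x9F = 10011111 (10xxxxxx ✓), payload 011111.
Byte 3: 0xA6 = 10100110 (10xxxxxx ✓), payload 100110.
Byte 4: 0xBD = 10111101 (10xxxxxx ✓), payload 111101.
Concatenate: 000011111100110111101 = 0x1F9BD (21 bits → U+1F9BD).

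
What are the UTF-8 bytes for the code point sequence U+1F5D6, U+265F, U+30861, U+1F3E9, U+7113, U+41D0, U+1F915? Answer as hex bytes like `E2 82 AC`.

F0 9F 97 96 E2 99 9F F0 B0 A1 A1 F0 9F 8F A9 E7 84 93 E4 87 90 F0 9F A4 95

U+1F5D6: 4-byte form → F0 9F 97 96.
U+265F: 3-byte form → E2 99 9F.
U+30861: 4-byte form → F0 B0 A1 A1.
U+1F3E9: 4-byte form → F0 9F 8F A9.
U+7113: 3-byte form → E7 84 93.
U+41D0: 3-byte form → E4 87 90.
U+1F915: 4-byte form → F0 9F A4 95.
Concatenated (25 bytes): F0 9F 97 96 E2 99 9F F0 B0 A1 A1 F0 9F 8F A9 E7 84 93 E4 87 90 F0 9F A4 95.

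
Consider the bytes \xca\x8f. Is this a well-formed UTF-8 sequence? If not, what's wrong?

Leading byte 0xCA = 11001010 → 2-byte form.
Continuation bytes 0x8F=10001111 all match 10xxxxxx.
Decoded value 0x28F is ≥ 0x80 (shortest form) and not a surrogate.

valid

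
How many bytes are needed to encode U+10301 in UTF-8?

U+10301 = 0x10301. UTF-8 uses 1 byte below 0x80, 2 below 0x800, 3 below 0x10000, 4 up to 0x10FFFF. 0x10301 is in U+10000–U+10FFFF → 4 bytes.

4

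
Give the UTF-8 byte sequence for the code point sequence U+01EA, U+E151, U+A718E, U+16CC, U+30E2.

U+01EA: 2-byte form → C7 AA.
U+E151: 3-byte form → EE 85 91.
U+A718E: 4-byte form → F2 A7 86 8E.
U+16CC: 3-byte form → E1 9B 8C.
U+30E2: 3-byte form → E3 83 A2.
Concatenated (15 bytes): C7 AA EE 85 91 F2 A7 86 8E E1 9B 8C E3 83 A2.

C7 AA EE 85 91 F2 A7 86 8E E1 9B 8C E3 83 A2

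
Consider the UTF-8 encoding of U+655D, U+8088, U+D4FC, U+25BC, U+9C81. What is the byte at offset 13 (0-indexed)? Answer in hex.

0xB2

U+655D → 3-byte form E6 95 9D at offsets 0–2.
U+8088 → 3-byte form E8 82 88 at offsets 3–5.
U+D4FC → 3-byte form ED 93 BC at offsets 6–8.
U+25BC → 3-byte form E2 96 BC at offsets 9–11.
U+9C81 → 3-byte form E9 B2 81 at offsets 12–14.
Offset 13 falls in char 5's range; it's byte 2 of E9 B2 81 = 0xB2.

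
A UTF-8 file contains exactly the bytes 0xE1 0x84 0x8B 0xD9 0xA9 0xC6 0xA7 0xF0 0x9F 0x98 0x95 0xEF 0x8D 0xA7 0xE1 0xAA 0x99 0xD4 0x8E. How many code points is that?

Byte at offset 0: 0xE1 = 11100001 → 3-byte char (#1). Advance 3.
Byte at offset 3: 0xD9 = 11011001 → 2-byte char (#2). Advance 2.
Byte at offset 5: 0xC6 = 11000110 → 2-byte char (#3). Advance 2.
Byte at offset 7: 0xF0 = 11110000 → 4-byte char (#4). Advance 4.
Byte at offset 11: 0xEF = 11101111 → 3-byte char (#5). Advance 3.
Byte at offset 14: 0xE1 = 11100001 → 3-byte char (#6). Advance 3.
Byte at offset 17: 0xD4 = 11010100 → 2-byte char (#7). Advance 2.
Reached end at offset 19 after 7 code points.

7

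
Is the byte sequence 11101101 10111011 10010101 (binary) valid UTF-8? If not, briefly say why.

Structurally a 3-byte sequence; payload = 0xDED5.
But 0xDED5 is in U+D800–U+DFFF, the surrogate range. Surrogates are not Unicode scalar values and are forbidden in UTF-8.

invalid (encodes a surrogate (U+D800–U+DFFF))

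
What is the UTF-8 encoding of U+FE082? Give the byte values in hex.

F3 BE 82 82

U+FE082 = 0xFE082 = 1040514 decimal. In range U+10000–U+10FFFF → 4-byte form: 11110xxx 10xxxxxx 10xxxxxx 10xxxxxx.
Binary (21 bits): 011111110000010000010.
Split 3+6+6+6: 011 | 111110 | 000010 | 000010.
Byte 1: 11110011 = 0xF3.
Byte 2: 10111110 = 0xBE.
Byte 3: 10000010 = 0x82.
Byte 4: 10000010 = 0x82.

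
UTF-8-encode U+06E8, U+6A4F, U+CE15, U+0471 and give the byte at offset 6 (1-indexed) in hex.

1-indexed offset 6 is 0-indexed offset 5.
U+06E8 → 2-byte form DB A8 at offsets 0–1.
U+6A4F → 3-byte form E6 A9 8F at offsets 2–4.
U+CE15 → 3-byte form EC B8 95 at offsets 5–7.
Offset 5 falls in char 3's range; it's byte 1 of EC B8 95 = 0xEC.

0xEC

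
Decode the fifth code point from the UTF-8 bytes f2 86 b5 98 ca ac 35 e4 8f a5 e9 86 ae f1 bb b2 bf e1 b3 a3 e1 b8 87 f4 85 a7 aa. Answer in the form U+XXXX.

U+91AE

Offset 0: leading byte 0xF2 = 11110010 → 4-byte char #1 = F2 86 B5 98.
Offset 4: leading byte 0xCA = 11001010 → 2-byte char #2 = CA AC.
Offset 6: leading byte 0x35 = 00110101 → 1-byte char #3 = 35.
Offset 7: leading byte 0xE4 = 11100100 → 3-byte char #4 = E4 8F A5.
Offset 10: leading byte 0xE9 = 11101001 → 3-byte char #5 = E9 86 AE.
Leading byte 0xE9 = 11101001 matches 1110xxxx → 3-byte sequence.
Byte 1: 0xE9 = 11101001, payload 1001 (4 bits).
Byte 2: 0x86 = 10000110 (10xxxxxx ✓), payload 000110.
Byte 3: 0xAE = 10101110 (10xxxxxx ✓), payload 101110.
Concatenate: 1001000110101110 = 0x91AE (16 bits → U+91AE).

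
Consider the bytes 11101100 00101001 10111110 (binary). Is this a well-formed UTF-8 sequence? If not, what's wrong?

invalid (non-continuation byte where continuation expected)

Leading byte 0xEC = 11101100 → 3-byte form.
Byte 2 is 0x29 = 00101001, which is not 10xxxxxx — expected a continuation byte.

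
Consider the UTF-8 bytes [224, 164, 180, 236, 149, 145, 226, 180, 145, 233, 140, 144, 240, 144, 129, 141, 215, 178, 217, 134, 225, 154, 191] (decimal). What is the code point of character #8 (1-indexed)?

Offset 0: leading byte 0xE0 = 11100000 → 3-byte char #1 = E0 A4 B4.
Offset 3: leading byte 0xEC = 11101100 → 3-byte char #2 = EC 95 91.
Offset 6: leading byte 0xE2 = 11100010 → 3-byte char #3 = E2 B4 91.
Offset 9: leading byte 0xE9 = 11101001 → 3-byte char #4 = E9 8C 90.
Offset 12: leading byte 0xF0 = 11110000 → 4-byte char #5 = F0 90 81 8D.
Offset 16: leading byte 0xD7 = 11010111 → 2-byte char #6 = D7 B2.
Offset 18: leading byte 0xD9 = 11011001 → 2-byte char #7 = D9 86.
Offset 20: leading byte 0xE1 = 11100001 → 3-byte char #8 = E1 9A BF.
Leading byte 0xE1 = 11100001 matches 1110xxxx → 3-byte sequence.
Byte 1: 0xE1 = 11100001, payload 0001 (4 bits).
Byte 2: 0x9A = 10011010 (10xxxxxx ✓), payload 011010.
Byte 3: 0xBF = 10111111 (10xxxxxx ✓), payload 111111.
Concatenate: 0001011010111111 = 0x16BF (16 bits → U+16BF).

U+16BF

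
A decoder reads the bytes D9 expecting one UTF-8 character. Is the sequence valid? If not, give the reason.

invalid (sequence truncated)

Leading byte 0xD9 = 11011001 → 2-byte form, but only 1 byte is present.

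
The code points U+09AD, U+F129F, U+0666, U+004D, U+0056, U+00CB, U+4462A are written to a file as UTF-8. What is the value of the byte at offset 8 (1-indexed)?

0xD9

1-indexed offset 8 is 0-indexed offset 7.
U+09AD → 3-byte form E0 A6 AD at offsets 0–2.
U+F129F → 4-byte form F3 B1 8A 9F at offsets 3–6.
U+0666 → 2-byte form D9 A6 at offsets 7–8.
Offset 7 falls in char 3's range; it's byte 1 of D9 A6 = 0xD9.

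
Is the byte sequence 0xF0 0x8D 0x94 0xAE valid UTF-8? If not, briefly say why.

invalid (overlong encoding)

Leading byte 0xF0 = 11110000 → 4-byte form.
Continuation bytes all match 10xxxxxx. Payload decodes to 0xD52E.
But 0xD52E < 0x10000, the minimum for a 4-byte sequence — this is an overlong encoding.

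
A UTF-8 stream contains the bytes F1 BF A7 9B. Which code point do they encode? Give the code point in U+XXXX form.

Leading byte 0xF1 = 11110001 matches 11110xxx → 4-byte sequence.
Byte 1: 0xF1 = 11110001, payload 001 (3 bits).
Byte 2: 0xBF = 10111111 (10xxxxxx ✓), payload 111111.
Byte 3: 0xA7 = 10100111 (10xxxxxx ✓), payload 100111.
Byte 4: 0x9B = 10011011 (10xxxxxx ✓), payload 011011.
Concatenate: 001111111100111011011 = 0x7F9DB (21 bits → U+7F9DB).

U+7F9DB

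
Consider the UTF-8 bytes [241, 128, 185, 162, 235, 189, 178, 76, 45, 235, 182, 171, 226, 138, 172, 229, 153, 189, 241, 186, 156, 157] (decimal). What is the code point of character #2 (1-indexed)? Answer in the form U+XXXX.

U+BF72

Offset 0: leading byte 0xF1 = 11110001 → 4-byte char #1 = F1 80 B9 A2.
Offset 4: leading byte 0xEB = 11101011 → 3-byte char #2 = EB BD B2.
Leading byte 0xEB = 11101011 matches 1110xxxx → 3-byte sequence.
Byte 1: 0xEB = 11101011, payload 1011 (4 bits).
Byte 2: 0xBD = 10111101 (10xxxxxx ✓), payload 111101.
Byte 3: 0xB2 = 10110010 (10xxxxxx ✓), payload 110010.
Concatenate: 1011111101110010 = 0xBF72 (16 bits → U+BF72).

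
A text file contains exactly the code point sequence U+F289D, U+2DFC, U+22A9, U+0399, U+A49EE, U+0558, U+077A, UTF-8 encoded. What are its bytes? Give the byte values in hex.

U+F289D: 4-byte form → F3 B2 A2 9D.
U+2DFC: 3-byte form → E2 B7 BC.
U+22A9: 3-byte form → E2 8A A9.
U+0399: 2-byte form → CE 99.
U+A49EE: 4-byte form → F2 A4 A7 AE.
U+0558: 2-byte form → D5 98.
U+077A: 2-byte form → DD BA.
Concatenated (20 bytes): F3 B2 A2 9D E2 B7 BC E2 8A A9 CE 99 F2 A4 A7 AE D5 98 DD BA.

F3 B2 A2 9D E2 B7 BC E2 8A A9 CE 99 F2 A4 A7 AE D5 98 DD BA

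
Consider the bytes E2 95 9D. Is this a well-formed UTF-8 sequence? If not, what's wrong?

valid

Leading byte 0xE2 = 11100010 → 3-byte form.
Continuation bytes 0x95=10010101, 0x9D=10011101 all match 10xxxxxx.
Decoded value 0x255D is ≥ 0x800 (shortest form) and not a surrogate.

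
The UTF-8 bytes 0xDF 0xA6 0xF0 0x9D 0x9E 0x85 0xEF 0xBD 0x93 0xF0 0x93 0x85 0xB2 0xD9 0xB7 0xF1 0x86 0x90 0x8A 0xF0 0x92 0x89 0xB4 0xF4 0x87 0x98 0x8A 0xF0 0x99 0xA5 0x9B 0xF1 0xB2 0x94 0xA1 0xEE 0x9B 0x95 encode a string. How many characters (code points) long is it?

11

Byte at offset 0: 0xDF = 11011111 → 2-byte char (#1). Advance 2.
Byte at offset 2: 0xF0 = 11110000 → 4-byte char (#2). Advance 4.
Byte at offset 6: 0xEF = 11101111 → 3-byte char (#3). Advance 3.
Byte at offset 9: 0xF0 = 11110000 → 4-byte char (#4). Advance 4.
Byte at offset 13: 0xD9 = 11011001 → 2-byte char (#5). Advance 2.
Byte at offset 15: 0xF1 = 11110001 → 4-byte char (#6). Advance 4.
Byte at offset 19: 0xF0 = 11110000 → 4-byte char (#7). Advance 4.
Byte at offset 23: 0xF4 = 11110100 → 4-byte char (#8). Advance 4.
Byte at offset 27: 0xF0 = 11110000 → 4-byte char (#9). Advance 4.
Byte at offset 31: 0xF1 = 11110001 → 4-byte char (#10). Advance 4.
Byte at offset 35: 0xEE = 11101110 → 3-byte char (#11). Advance 3.
Reached end at offset 38 after 11 code points.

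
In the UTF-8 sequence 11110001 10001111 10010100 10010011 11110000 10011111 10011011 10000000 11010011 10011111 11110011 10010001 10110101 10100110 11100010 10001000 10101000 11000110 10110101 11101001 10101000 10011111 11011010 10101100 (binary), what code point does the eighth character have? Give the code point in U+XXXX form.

U+06AC

Offset 0: leading byte 0xF1 = 11110001 → 4-byte char #1 = F1 8F 94 93.
Offset 4: leading byte 0xF0 = 11110000 → 4-byte char #2 = F0 9F 9B 80.
Offset 8: leading byte 0xD3 = 11010011 → 2-byte char #3 = D3 9F.
Offset 10: leading byte 0xF3 = 11110011 → 4-byte char #4 = F3 91 B5 A6.
Offset 14: leading byte 0xE2 = 11100010 → 3-byte char #5 = E2 88 A8.
Offset 17: leading byte 0xC6 = 11000110 → 2-byte char #6 = C6 B5.
Offset 19: leading byte 0xE9 = 11101001 → 3-byte char #7 = E9 A8 9F.
Offset 22: leading byte 0xDA = 11011010 → 2-byte char #8 = DA AC.
Leading byte 0xDA = 11011010 matches 110xxxxx → 2-byte sequence.
Byte 1: 0xDA = 11011010, payload 11010 (5 bits).
Byte 2: 0xAC = 10101100 (10xxxxxx ✓), payload 101100.
Concatenate: 11010101100 = 0x6AC (11 bits → U+06AC).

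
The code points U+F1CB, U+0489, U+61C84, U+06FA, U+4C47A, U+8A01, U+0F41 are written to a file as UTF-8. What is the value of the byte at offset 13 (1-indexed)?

0x8C

1-indexed offset 13 is 0-indexed offset 12.
U+F1CB → 3-byte form EF 87 8B at offsets 0–2.
U+0489 → 2-byte form D2 89 at offsets 3–4.
U+61C84 → 4-byte form F1 A1 B2 84 at offsets 5–8.
U+06FA → 2-byte form DB BA at offsets 9–10.
U+4C47A → 4-byte form F1 8C 91 BA at offsets 11–14.
Offset 12 falls in char 5's range; it's byte 2 of F1 8C 91 BA = 0x8C.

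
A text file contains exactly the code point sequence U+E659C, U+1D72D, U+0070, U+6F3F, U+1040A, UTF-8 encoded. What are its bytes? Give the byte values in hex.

U+E659C: 4-byte form → F3 A6 96 9C.
U+1D72D: 4-byte form → F0 9D 9C AD.
U+0070: 1-byte form → 70.
U+6F3F: 3-byte form → E6 BC BF.
U+1040A: 4-byte form → F0 90 90 8A.
Concatenated (16 bytes): F3 A6 96 9C F0 9D 9C AD 70 E6 BC BF F0 90 90 8A.

F3 A6 96 9C F0 9D 9C AD 70 E6 BC BF F0 90 90 8A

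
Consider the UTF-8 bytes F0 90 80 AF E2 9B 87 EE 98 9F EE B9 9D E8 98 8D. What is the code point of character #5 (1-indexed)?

Offset 0: leading byte 0xF0 = 11110000 → 4-byte char #1 = F0 90 80 AF.
Offset 4: leading byte 0xE2 = 11100010 → 3-byte char #2 = E2 9B 87.
Offset 7: leading byte 0xEE = 11101110 → 3-byte char #3 = EE 98 9F.
Offset 10: leading byte 0xEE = 11101110 → 3-byte char #4 = EE B9 9D.
Offset 13: leading byte 0xE8 = 11101000 → 3-byte char #5 = E8 98 8D.
Leading byte 0xE8 = 11101000 matches 1110xxxx → 3-byte sequence.
Byte 1: 0xE8 = 11101000, payload 1000 (4 bits).
Byte 2: 0x98 = 10011000 (10xxxxxx ✓), payload 011000.
Byte 3: 0x8D = 10001101 (10xxxxxx ✓), payload 001101.
Concatenate: 1000011000001101 = 0x860D (16 bits → U+860D).

U+860D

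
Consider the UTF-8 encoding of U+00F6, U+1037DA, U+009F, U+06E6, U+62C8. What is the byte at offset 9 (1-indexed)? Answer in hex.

1-indexed offset 9 is 0-indexed offset 8.
U+00F6 → 2-byte form C3 B6 at offsets 0–1.
U+1037DA → 4-byte form F4 83 9F 9A at offsets 2–5.
U+009F → 2-byte form C2 9F at offsets 6–7.
U+06E6 → 2-byte form DB A6 at offsets 8–9.
Offset 8 falls in char 4's range; it's byte 1 of DB A6 = 0xDB.

0xDB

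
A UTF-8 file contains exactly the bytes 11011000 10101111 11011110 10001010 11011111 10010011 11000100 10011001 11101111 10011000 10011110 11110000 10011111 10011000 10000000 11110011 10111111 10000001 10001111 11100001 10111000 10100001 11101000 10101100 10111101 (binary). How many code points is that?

Byte at offset 0: 0xD8 = 11011000 → 2-byte char (#1). Advance 2.
Byte at offset 2: 0xDE = 11011110 → 2-byte char (#2). Advance 2.
Byte at offset 4: 0xDF = 11011111 → 2-byte char (#3). Advance 2.
Byte at offset 6: 0xC4 = 11000100 → 2-byte char (#4). Advance 2.
Byte at offset 8: 0xEF = 11101111 → 3-byte char (#5). Advance 3.
Byte at offset 11: 0xF0 = 11110000 → 4-byte char (#6). Advance 4.
Byte at offset 15: 0xF3 = 11110011 → 4-byte char (#7). Advance 4.
Byte at offset 19: 0xE1 = 11100001 → 3-byte char (#8). Advance 3.
Byte at offset 22: 0xE8 = 11101000 → 3-byte char (#9). Advance 3.
Reached end at offset 25 after 9 code points.

9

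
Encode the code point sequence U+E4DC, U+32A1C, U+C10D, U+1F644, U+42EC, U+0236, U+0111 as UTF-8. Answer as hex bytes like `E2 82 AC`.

EE 93 9C F0 B2 A8 9C EC 84 8D F0 9F 99 84 E4 8B AC C8 B6 C4 91

U+E4DC: 3-byte form → EE 93 9C.
U+32A1C: 4-byte form → F0 B2 A8 9C.
U+C10D: 3-byte form → EC 84 8D.
U+1F644: 4-byte form → F0 9F 99 84.
U+42EC: 3-byte form → E4 8B AC.
U+0236: 2-byte form → C8 B6.
U+0111: 2-byte form → C4 91.
Concatenated (21 bytes): EE 93 9C F0 B2 A8 9C EC 84 8D F0 9F 99 84 E4 8B AC C8 B6 C4 91.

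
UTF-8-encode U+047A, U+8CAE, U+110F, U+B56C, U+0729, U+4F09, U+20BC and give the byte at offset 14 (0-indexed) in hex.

U+047A → 2-byte form D1 BA at offsets 0–1.
U+8CAE → 3-byte form E8 B2 AE at offsets 2–4.
U+110F → 3-byte form E1 84 8F at offsets 5–7.
U+B56C → 3-byte form EB 95 AC at offsets 8–10.
U+0729 → 2-byte form DC A9 at offsets 11–12.
U+4F09 → 3-byte form E4 BC 89 at offsets 13–15.
Offset 14 falls in char 6's range; it's byte 2 of E4 BC 89 = 0xBC.

0xBC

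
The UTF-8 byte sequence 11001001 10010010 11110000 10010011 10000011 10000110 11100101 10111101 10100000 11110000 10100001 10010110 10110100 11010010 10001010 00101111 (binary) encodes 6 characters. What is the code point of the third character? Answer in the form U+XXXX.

Offset 0: leading byte 0xC9 = 11001001 → 2-byte char #1 = C9 92.
Offset 2: leading byte 0xF0 = 11110000 → 4-byte char #2 = F0 93 83 86.
Offset 6: leading byte 0xE5 = 11100101 → 3-byte char #3 = E5 BD A0.
Leading byte 0xE5 = 11100101 matches 1110xxxx → 3-byte sequence.
Byte 1: 0xE5 = 11100101, payload 0101 (4 bits).
Byte 2: 0xBD = 10111101 (10xxxxxx ✓), payload 111101.
Byte 3: 0xA0 = 10100000 (10xxxxxx ✓), payload 100000.
Concatenate: 0101111101100000 = 0x5F60 (16 bits → U+5F60).

U+5F60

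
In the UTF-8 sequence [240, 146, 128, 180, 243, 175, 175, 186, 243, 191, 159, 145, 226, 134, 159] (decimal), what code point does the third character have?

Offset 0: leading byte 0xF0 = 11110000 → 4-byte char #1 = F0 92 80 B4.
Offset 4: leading byte 0xF3 = 11110011 → 4-byte char #2 = F3 AF AF BA.
Offset 8: leading byte 0xF3 = 11110011 → 4-byte char #3 = F3 BF 9F 91.
Leading byte 0xF3 = 11110011 matches 11110xxx → 4-byte sequence.
Byte 1: 0xF3 = 11110011, payload 011 (3 bits).
Byte 2: 0xBF = 10111111 (10xxxxxx ✓), payload 111111.
Byte 3: 0x9F = 10011111 (10xxxxxx ✓), payload 011111.
Byte 4: 0x91 = 10010001 (10xxxxxx ✓), payload 010001.
Concatenate: 011111111011111010001 = 0xFF7D1 (21 bits → U+FF7D1).

U+FF7D1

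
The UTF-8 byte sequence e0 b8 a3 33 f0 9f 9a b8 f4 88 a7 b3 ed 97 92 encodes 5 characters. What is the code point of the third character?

U+1F6B8

Offset 0: leading byte 0xE0 = 11100000 → 3-byte char #1 = E0 B8 A3.
Offset 3: leading byte 0x33 = 00110011 → 1-byte char #2 = 33.
Offset 4: leading byte 0xF0 = 11110000 → 4-byte char #3 = F0 9F 9A B8.
Leading byte 0xF0 = 11110000 matches 11110xxx → 4-byte sequence.
Byte 1: 0xF0 = 11110000, payload 000 (3 bits).
Byte 2: 0x9F = 10011111 (10xxxxxx ✓), payload 011111.
Byte 3: 0x9A = 10011010 (10xxxxxx ✓), payload 011010.
Byte 4: 0xB8 = 10111000 (10xxxxxx ✓), payload 111000.
Concatenate: 000011111011010111000 = 0x1F6B8 (21 bits → U+1F6B8).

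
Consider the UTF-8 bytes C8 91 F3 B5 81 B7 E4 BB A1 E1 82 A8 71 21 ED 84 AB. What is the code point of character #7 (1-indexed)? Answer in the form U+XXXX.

Offset 0: leading byte 0xC8 = 11001000 → 2-byte char #1 = C8 91.
Offset 2: leading byte 0xF3 = 11110011 → 4-byte char #2 = F3 B5 81 B7.
Offset 6: leading byte 0xE4 = 11100100 → 3-byte char #3 = E4 BB A1.
Offset 9: leading byte 0xE1 = 11100001 → 3-byte char #4 = E1 82 A8.
Offset 12: leading byte 0x71 = 01110001 → 1-byte char #5 = 71.
Offset 13: leading byte 0x21 = 00100001 → 1-byte char #6 = 21.
Offset 14: leading byte 0xED = 11101101 → 3-byte char #7 = ED 84 AB.
Leading byte 0xED = 11101101 matches 1110xxxx → 3-byte sequence.
Byte 1: 0xED = 11101101, payload 1101 (4 bits).
Byte 2: 0x84 = 10000100 (10xxxxxx ✓), payload 000100.
Byte 3: 0xAB = 10101011 (10xxxxxx ✓), payload 101011.
Concatenate: 1101000100101011 = 0xD12B (16 bits → U+D12B).

U+D12B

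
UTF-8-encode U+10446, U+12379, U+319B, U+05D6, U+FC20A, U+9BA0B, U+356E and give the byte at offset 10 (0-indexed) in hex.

U+10446 → 4-byte form F0 90 91 86 at offsets 0–3.
U+12379 → 4-byte form F0 92 8D B9 at offsets 4–7.
U+319B → 3-byte form E3 86 9B at offsets 8–10.
Offset 10 falls in char 3's range; it's byte 3 of E3 86 9B = 0x9B.

0x9B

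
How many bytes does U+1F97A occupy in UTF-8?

4

U+1F97A = 0x1F97A. UTF-8 uses 1 byte below 0x80, 2 below 0x800, 3 below 0x10000, 4 up to 0x10FFFF. 0x1F97A is in U+10000–U+10FFFF → 4 bytes.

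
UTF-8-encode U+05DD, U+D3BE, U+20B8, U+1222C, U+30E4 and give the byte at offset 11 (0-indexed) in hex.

U+05DD → 2-byte form D7 9D at offsets 0–1.
U+D3BE → 3-byte form ED 8E BE at offsets 2–4.
U+20B8 → 3-byte form E2 82 B8 at offsets 5–7.
U+1222C → 4-byte form F0 92 88 AC at offsets 8–11.
Offset 11 falls in char 4's range; it's byte 4 of F0 92 88 AC = 0xAC.

0xAC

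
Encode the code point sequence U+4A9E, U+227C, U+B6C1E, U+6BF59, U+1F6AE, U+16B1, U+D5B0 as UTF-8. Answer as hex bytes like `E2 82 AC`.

U+4A9E: 3-byte form → E4 AA 9E.
U+227C: 3-byte form → E2 89 BC.
U+B6C1E: 4-byte form → F2 B6 B0 9E.
U+6BF59: 4-byte form → F1 AB BD 99.
U+1F6AE: 4-byte form → F0 9F 9A AE.
U+16B1: 3-byte form → E1 9A B1.
U+D5B0: 3-byte form → ED 96 B0.
Concatenated (24 bytes): E4 AA 9E E2 89 BC F2 B6 B0 9E F1 AB BD 99 F0 9F 9A AE E1 9A B1 ED 96 B0.

E4 AA 9E E2 89 BC F2 B6 B0 9E F1 AB BD 99 F0 9F 9A AE E1 9A B1 ED 96 B0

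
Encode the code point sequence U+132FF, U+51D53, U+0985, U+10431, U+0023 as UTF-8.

F0 93 8B BF F1 91 B5 93 E0 A6 85 F0 90 90 B1 23

U+132FF: 4-byte form → F0 93 8B BF.
U+51D53: 4-byte form → F1 91 B5 93.
U+0985: 3-byte form → E0 A6 85.
U+10431: 4-byte form → F0 90 90 B1.
U+0023: 1-byte form → 23.
Concatenated (16 bytes): F0 93 8B BF F1 91 B5 93 E0 A6 85 F0 90 90 B1 23.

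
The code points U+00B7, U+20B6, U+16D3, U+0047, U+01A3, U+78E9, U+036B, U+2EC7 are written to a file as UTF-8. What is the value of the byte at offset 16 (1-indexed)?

0xAB

1-indexed offset 16 is 0-indexed offset 15.
U+00B7 → 2-byte form C2 B7 at offsets 0–1.
U+20B6 → 3-byte form E2 82 B6 at offsets 2–4.
U+16D3 → 3-byte form E1 9B 93 at offsets 5–7.
U+0047 → 1-byte form 47 at offsets 8–8.
U+01A3 → 2-byte form C6 A3 at offsets 9–10.
U+78E9 → 3-byte form E7 A3 A9 at offsets 11–13.
U+036B → 2-byte form CD AB at offsets 14–15.
Offset 15 falls in char 7's range; it's byte 2 of CD AB = 0xAB.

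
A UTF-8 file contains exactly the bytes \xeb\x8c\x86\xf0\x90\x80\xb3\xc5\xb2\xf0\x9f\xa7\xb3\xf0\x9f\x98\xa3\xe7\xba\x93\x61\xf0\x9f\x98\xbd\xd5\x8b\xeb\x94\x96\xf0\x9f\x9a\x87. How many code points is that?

11

Byte at offset 0: 0xEB = 11101011 → 3-byte char (#1). Advance 3.
Byte at offset 3: 0xF0 = 11110000 → 4-byte char (#2). Advance 4.
Byte at offset 7: 0xC5 = 11000101 → 2-byte char (#3). Advance 2.
Byte at offset 9: 0xF0 = 11110000 → 4-byte char (#4). Advance 4.
Byte at offset 13: 0xF0 = 11110000 → 4-byte char (#5). Advance 4.
Byte at offset 17: 0xE7 = 11100111 → 3-byte char (#6). Advance 3.
Byte at offset 20: 0x61 = 01100001 → 1-byte char (#7). Advance 1.
Byte at offset 21: 0xF0 = 11110000 → 4-byte char (#8). Advance 4.
Byte at offset 25: 0xD5 = 11010101 → 2-byte char (#9). Advance 2.
Byte at offset 27: 0xEB = 11101011 → 3-byte char (#10). Advance 3.
Byte at offset 30: 0xF0 = 11110000 → 4-byte char (#11). Advance 4.
Reached end at offset 34 after 11 code points.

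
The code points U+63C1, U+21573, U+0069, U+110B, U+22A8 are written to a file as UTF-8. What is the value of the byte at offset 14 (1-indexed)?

1-indexed offset 14 is 0-indexed offset 13.
U+63C1 → 3-byte form E6 8F 81 at offsets 0–2.
U+21573 → 4-byte form F0 A1 95 B3 at offsets 3–6.
U+0069 → 1-byte form 69 at offsets 7–7.
U+110B → 3-byte form E1 84 8B at offsets 8–10.
U+22A8 → 3-byte form E2 8A A8 at offsets 11–13.
Offset 13 falls in char 5's range; it's byte 3 of E2 8A A8 = 0xA8.

0xA8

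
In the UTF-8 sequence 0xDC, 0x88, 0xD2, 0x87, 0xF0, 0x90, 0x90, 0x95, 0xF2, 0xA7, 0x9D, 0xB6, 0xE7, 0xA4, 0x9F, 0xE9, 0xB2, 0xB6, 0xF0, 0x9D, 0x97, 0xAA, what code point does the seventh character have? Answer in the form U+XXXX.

Offset 0: leading byte 0xDC = 11011100 → 2-byte char #1 = DC 88.
Offset 2: leading byte 0xD2 = 11010010 → 2-byte char #2 = D2 87.
Offset 4: leading byte 0xF0 = 11110000 → 4-byte char #3 = F0 90 90 95.
Offset 8: leading byte 0xF2 = 11110010 → 4-byte char #4 = F2 A7 9D B6.
Offset 12: leading byte 0xE7 = 11100111 → 3-byte char #5 = E7 A4 9F.
Offset 15: leading byte 0xE9 = 11101001 → 3-byte char #6 = E9 B2 B6.
Offset 18: leading byte 0xF0 = 11110000 → 4-byte char #7 = F0 9D 97 AA.
Leading byte 0xF0 = 11110000 matches 11110xxx → 4-byte sequence.
Byte 1: 0xF0 = 11110000, payload 000 (3 bits).
Byte 2: 0x9D = 10011101 (10xxxxxx ✓), payload 011101.
Byte 3: 0x97 = 10010111 (10xxxxxx ✓), payload 010111.
Byte 4: 0xAA = 10101010 (10xxxxxx ✓), payload 101010.
Concatenate: 000011101010111101010 = 0x1D5EA (21 bits → U+1D5EA).

U+1D5EA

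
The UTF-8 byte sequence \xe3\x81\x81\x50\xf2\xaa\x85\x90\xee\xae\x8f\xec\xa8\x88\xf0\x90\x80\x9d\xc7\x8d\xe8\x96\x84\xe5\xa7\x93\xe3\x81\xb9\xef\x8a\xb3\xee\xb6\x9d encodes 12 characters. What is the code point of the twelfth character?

Offset 0: leading byte 0xE3 = 11100011 → 3-byte char #1 = E3 81 81.
Offset 3: leading byte 0x50 = 01010000 → 1-byte char #2 = 50.
Offset 4: leading byte 0xF2 = 11110010 → 4-byte char #3 = F2 AA 85 90.
Offset 8: leading byte 0xEE = 11101110 → 3-byte char #4 = EE AE 8F.
Offset 11: leading byte 0xEC = 11101100 → 3-byte char #5 = EC A8 88.
Offset 14: leading byte 0xF0 = 11110000 → 4-byte char #6 = F0 90 80 9D.
Offset 18: leading byte 0xC7 = 11000111 → 2-byte char #7 = C7 8D.
Offset 20: leading byte 0xE8 = 11101000 → 3-byte char #8 = E8 96 84.
Offset 23: leading byte 0xE5 = 11100101 → 3-byte char #9 = E5 A7 93.
Offset 26: leading byte 0xE3 = 11100011 → 3-byte char #10 = E3 81 B9.
Offset 29: leading byte 0xEF = 11101111 → 3-byte char #11 = EF 8A B3.
Offset 32: leading byte 0xEE = 11101110 → 3-byte char #12 = EE B6 9D.
Leading byte 0xEE = 11101110 matches 1110xxxx → 3-byte sequence.
Byte 1: 0xEE = 11101110, payload 1110 (4 bits).
Byte 2: 0xB6 = 10110110 (10xxxxxx ✓), payload 110110.
Byte 3: 0x9D = 10011101 (10xxxxxx ✓), payload 011101.
Concatenate: 1110110110011101 = 0xED9D (16 bits → U+ED9D).

U+ED9D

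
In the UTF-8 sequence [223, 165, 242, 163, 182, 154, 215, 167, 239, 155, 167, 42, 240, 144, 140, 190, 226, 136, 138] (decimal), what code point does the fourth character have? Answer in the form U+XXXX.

U+F6E7

Offset 0: leading byte 0xDF = 11011111 → 2-byte char #1 = DF A5.
Offset 2: leading byte 0xF2 = 11110010 → 4-byte char #2 = F2 A3 B6 9A.
Offset 6: leading byte 0xD7 = 11010111 → 2-byte char #3 = D7 A7.
Offset 8: leading byte 0xEF = 11101111 → 3-byte char #4 = EF 9B A7.
Leading byte 0xEF = 11101111 matches 1110xxxx → 3-byte sequence.
Byte 1: 0xEF = 11101111, payload 1111 (4 bits).
Byte 2: 0x9B = 10011011 (10xxxxxx ✓), payload 011011.
Byte 3: 0xA7 = 10100111 (10xxxxxx ✓), payload 100111.
Concatenate: 1111011011100111 = 0xF6E7 (16 bits → U+F6E7).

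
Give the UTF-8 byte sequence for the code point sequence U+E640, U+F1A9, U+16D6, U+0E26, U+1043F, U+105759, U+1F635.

U+E640: 3-byte form → EE 99 80.
U+F1A9: 3-byte form → EF 86 A9.
U+16D6: 3-byte form → E1 9B 96.
U+0E26: 3-byte form → E0 B8 A6.
U+1043F: 4-byte form → F0 90 90 BF.
U+105759: 4-byte form → F4 85 9D 99.
U+1F635: 4-byte form → F0 9F 98 B5.
Concatenated (24 bytes): EE 99 80 EF 86 A9 E1 9B 96 E0 B8 A6 F0 90 90 BF F4 85 9D 99 F0 9F 98 B5.

EE 99 80 EF 86 A9 E1 9B 96 E0 B8 A6 F0 90 90 BF F4 85 9D 99 F0 9F 98 B5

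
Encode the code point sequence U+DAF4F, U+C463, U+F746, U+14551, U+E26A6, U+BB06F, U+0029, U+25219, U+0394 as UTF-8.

U+DAF4F: 4-byte form → F3 9A BD 8F.
U+C463: 3-byte form → EC 91 A3.
U+F746: 3-byte form → EF 9D 86.
U+14551: 4-byte form → F0 94 95 91.
U+E26A6: 4-byte form → F3 A2 9A A6.
U+BB06F: 4-byte form → F2 BB 81 AF.
U+0029: 1-byte form → 29.
U+25219: 4-byte form → F0 A5 88 99.
U+0394: 2-byte form → CE 94.
Concatenated (29 bytes): F3 9A BD 8F EC 91 A3 EF 9D 86 F0 94 95 91 F3 A2 9A A6 F2 BB 81 AF 29 F0 A5 88 99 CE 94.

F3 9A BD 8F EC 91 A3 EF 9D 86 F0 94 95 91 F3 A2 9A A6 F2 BB 81 AF 29 F0 A5 88 99 CE 94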